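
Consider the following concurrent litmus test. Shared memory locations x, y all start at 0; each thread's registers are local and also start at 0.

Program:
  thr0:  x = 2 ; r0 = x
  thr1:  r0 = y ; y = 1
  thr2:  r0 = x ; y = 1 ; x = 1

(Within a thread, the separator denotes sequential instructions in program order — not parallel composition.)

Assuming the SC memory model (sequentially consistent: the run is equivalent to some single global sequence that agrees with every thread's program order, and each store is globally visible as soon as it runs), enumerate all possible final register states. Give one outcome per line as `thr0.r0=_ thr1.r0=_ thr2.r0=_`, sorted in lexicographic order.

outcome vector order: (thr0.r0,thr1.r0,thr2.r0)
|SC outcomes| = 8

thr0.r0=1 thr1.r0=0 thr2.r0=0
thr0.r0=1 thr1.r0=0 thr2.r0=2
thr0.r0=1 thr1.r0=1 thr2.r0=0
thr0.r0=1 thr1.r0=1 thr2.r0=2
thr0.r0=2 thr1.r0=0 thr2.r0=0
thr0.r0=2 thr1.r0=0 thr2.r0=2
thr0.r0=2 thr1.r0=1 thr2.r0=0
thr0.r0=2 thr1.r0=1 thr2.r0=2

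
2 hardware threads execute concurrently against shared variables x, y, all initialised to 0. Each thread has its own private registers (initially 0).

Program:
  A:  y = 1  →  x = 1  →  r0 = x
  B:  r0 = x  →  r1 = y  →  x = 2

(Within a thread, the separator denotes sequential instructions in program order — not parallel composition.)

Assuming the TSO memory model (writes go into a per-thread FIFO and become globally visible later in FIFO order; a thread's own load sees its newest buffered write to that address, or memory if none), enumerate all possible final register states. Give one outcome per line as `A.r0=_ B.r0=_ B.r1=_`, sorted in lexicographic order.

outcome vector order: (A.r0,B.r0,B.r1)
|TSO outcomes| = 6

A.r0=1 B.r0=0 B.r1=0
A.r0=1 B.r0=0 B.r1=1
A.r0=1 B.r0=1 B.r1=1
A.r0=2 B.r0=0 B.r1=0
A.r0=2 B.r0=0 B.r1=1
A.r0=2 B.r0=1 B.r1=1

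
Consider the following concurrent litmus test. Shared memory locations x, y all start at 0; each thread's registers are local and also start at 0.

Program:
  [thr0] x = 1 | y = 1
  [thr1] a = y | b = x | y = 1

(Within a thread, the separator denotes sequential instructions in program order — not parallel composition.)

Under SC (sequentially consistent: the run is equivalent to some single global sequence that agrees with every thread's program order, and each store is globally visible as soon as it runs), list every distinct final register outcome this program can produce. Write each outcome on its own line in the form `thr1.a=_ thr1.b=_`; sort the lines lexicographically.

thr1.a=0 thr1.b=0
thr1.a=0 thr1.b=1
thr1.a=1 thr1.b=1

outcome vector order: (thr1.a,thr1.b)
|SC outcomes| = 3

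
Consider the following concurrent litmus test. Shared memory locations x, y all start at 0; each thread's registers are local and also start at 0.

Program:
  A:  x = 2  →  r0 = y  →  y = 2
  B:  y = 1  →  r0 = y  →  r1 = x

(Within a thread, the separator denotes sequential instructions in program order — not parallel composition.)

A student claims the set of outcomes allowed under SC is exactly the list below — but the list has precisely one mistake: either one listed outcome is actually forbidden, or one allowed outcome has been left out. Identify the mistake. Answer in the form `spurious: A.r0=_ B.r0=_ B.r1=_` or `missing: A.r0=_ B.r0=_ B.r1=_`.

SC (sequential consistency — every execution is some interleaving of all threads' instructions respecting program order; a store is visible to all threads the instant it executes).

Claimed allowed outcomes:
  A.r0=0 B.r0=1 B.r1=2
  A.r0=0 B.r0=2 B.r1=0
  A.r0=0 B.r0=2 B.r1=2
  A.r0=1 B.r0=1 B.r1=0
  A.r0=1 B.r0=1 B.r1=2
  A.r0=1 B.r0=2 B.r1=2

outcome vector order: (A.r0,B.r0,B.r1)
under SC → 012 022 110 112 122
claimed∖SC = {020}

spurious: A.r0=0 B.r0=2 B.r1=0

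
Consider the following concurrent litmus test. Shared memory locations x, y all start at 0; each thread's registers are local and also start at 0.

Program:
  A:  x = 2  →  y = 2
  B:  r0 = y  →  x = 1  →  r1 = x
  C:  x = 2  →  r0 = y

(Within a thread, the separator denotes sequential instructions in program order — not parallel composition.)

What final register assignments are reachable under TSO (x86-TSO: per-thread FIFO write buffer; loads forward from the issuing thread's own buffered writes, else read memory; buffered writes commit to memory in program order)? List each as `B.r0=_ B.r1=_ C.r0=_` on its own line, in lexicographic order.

B.r0=0 B.r1=1 C.r0=0
B.r0=0 B.r1=1 C.r0=2
B.r0=0 B.r1=2 C.r0=0
B.r0=0 B.r1=2 C.r0=2
B.r0=2 B.r1=1 C.r0=0
B.r0=2 B.r1=1 C.r0=2
B.r0=2 B.r1=2 C.r0=0
B.r0=2 B.r1=2 C.r0=2

outcome vector order: (B.r0,B.r1,C.r0)
|TSO outcomes| = 8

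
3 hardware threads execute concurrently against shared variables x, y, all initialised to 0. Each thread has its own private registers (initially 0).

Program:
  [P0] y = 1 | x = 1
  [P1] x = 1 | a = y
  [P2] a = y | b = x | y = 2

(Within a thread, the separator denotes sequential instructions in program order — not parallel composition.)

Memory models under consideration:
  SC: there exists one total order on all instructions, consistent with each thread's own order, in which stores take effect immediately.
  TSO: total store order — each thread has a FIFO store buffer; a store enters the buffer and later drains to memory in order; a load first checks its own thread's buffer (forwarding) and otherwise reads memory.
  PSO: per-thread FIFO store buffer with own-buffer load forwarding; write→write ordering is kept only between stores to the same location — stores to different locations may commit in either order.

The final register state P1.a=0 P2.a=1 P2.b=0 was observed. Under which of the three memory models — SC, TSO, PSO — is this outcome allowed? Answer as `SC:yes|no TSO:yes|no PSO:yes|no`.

outcome vector order: (P1.a,P2.a,P2.b)
SC: 11 outcomes — {<0 0 0> <0 0 1> <0 1 1> <1 0 0> <1 0 1> <1 1 0> <1 1 1> <2 0 0> <2 0 1> <2 1 0> <2 1 1>}
TSO: 12 outcomes — {<0 0 0> <0 0 1> <0 1 0> <0 1 1> <1 0 0> <1 0 1> <1 1 0> <1 1 1> <2 0 0> <2 0 1> <2 1 0> <2 1 1>}
PSO: 12 outcomes — {<0 0 0> <0 0 1> <0 1 0> <0 1 1> <1 0 0> <1 0 1> <1 1 0> <1 1 1> <2 0 0> <2 0 1> <2 1 0> <2 1 1>}
target <0 1 0> ∈ {TSO,PSO}

SC:no TSO:yes PSO:yes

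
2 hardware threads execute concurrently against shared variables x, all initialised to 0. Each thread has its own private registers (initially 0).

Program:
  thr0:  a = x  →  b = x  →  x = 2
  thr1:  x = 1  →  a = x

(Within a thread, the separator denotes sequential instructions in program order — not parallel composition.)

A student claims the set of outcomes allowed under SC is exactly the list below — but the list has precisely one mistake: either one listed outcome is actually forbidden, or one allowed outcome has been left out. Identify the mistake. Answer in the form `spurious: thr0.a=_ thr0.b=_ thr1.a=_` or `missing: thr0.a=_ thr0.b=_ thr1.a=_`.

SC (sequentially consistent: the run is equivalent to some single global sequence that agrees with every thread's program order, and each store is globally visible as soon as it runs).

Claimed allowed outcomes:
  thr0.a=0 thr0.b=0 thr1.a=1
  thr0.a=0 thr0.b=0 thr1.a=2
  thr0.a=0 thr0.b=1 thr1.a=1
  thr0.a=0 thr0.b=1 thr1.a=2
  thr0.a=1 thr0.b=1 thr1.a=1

outcome vector order: (thr0.a,thr0.b,thr1.a)
SC (6): 0/0/1; 0/0/2; 0/1/1; 0/1/2; 1/1/1; 1/1/2
SC∖claimed = {1/1/2}

missing: thr0.a=1 thr0.b=1 thr1.a=2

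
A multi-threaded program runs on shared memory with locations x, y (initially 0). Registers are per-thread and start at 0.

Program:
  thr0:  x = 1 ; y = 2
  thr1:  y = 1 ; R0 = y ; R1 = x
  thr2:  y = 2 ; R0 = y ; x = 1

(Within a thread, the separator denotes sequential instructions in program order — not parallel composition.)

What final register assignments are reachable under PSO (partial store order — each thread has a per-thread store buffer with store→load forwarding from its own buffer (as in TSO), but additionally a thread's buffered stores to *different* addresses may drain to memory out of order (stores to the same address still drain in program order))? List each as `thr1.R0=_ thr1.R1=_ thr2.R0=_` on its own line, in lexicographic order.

thr1.R0=1 thr1.R1=0 thr2.R0=1
thr1.R0=1 thr1.R1=0 thr2.R0=2
thr1.R0=1 thr1.R1=1 thr2.R0=1
thr1.R0=1 thr1.R1=1 thr2.R0=2
thr1.R0=2 thr1.R1=0 thr2.R0=1
thr1.R0=2 thr1.R1=0 thr2.R0=2
thr1.R0=2 thr1.R1=1 thr2.R0=1
thr1.R0=2 thr1.R1=1 thr2.R0=2

outcome vector order: (thr1.R0,thr1.R1,thr2.R0)
|PSO outcomes| = 8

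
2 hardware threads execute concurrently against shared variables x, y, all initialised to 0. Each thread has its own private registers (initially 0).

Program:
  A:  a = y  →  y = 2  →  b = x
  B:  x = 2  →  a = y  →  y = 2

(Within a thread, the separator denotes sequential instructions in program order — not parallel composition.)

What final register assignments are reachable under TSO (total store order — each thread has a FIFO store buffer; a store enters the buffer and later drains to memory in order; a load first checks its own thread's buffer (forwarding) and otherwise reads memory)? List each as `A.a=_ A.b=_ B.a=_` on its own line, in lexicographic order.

outcome vector order: (A.a,A.b,B.a)
|TSO outcomes| = 5

A.a=0 A.b=0 B.a=0
A.a=0 A.b=0 B.a=2
A.a=0 A.b=2 B.a=0
A.a=0 A.b=2 B.a=2
A.a=2 A.b=2 B.a=0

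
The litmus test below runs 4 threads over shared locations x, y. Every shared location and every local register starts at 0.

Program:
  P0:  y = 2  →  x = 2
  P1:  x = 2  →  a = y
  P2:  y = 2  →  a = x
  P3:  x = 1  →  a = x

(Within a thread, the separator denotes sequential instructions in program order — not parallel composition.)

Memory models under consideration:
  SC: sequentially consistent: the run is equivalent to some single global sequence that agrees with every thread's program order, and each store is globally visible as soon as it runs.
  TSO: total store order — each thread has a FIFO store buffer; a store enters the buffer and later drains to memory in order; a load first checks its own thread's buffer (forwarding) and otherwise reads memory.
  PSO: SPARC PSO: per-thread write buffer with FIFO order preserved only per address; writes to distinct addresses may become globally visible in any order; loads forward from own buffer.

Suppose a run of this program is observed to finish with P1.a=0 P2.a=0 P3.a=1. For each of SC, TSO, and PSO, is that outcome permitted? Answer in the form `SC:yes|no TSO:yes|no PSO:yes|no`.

outcome vector order: (P1.a,P2.a,P3.a)
SC: 10 outcomes — {0/1/1, 0/1/2, 0/2/1, 0/2/2, 2/0/1, 2/0/2, 2/1/1, 2/1/2, 2/2/1, 2/2/2}
TSO: 12 outcomes — {0/0/1, 0/0/2, 0/1/1, 0/1/2, 0/2/1, 0/2/2, 2/0/1, 2/0/2, 2/1/1, 2/1/2, 2/2/1, 2/2/2}
PSO: 12 outcomes — {0/0/1, 0/0/2, 0/1/1, 0/1/2, 0/2/1, 0/2/2, 2/0/1, 2/0/2, 2/1/1, 2/1/2, 2/2/1, 2/2/2}
target 0/0/1 ∈ {TSO,PSO}

SC:no TSO:yes PSO:yes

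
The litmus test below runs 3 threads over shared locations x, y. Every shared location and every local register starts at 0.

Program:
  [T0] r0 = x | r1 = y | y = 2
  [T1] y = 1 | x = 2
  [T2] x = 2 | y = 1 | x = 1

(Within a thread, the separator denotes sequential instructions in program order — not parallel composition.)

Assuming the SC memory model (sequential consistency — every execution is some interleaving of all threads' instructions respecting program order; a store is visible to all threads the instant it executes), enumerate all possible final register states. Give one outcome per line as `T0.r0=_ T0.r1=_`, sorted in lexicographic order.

outcome vector order: (T0.r0,T0.r1)
|SC outcomes| = 5

T0.r0=0 T0.r1=0
T0.r0=0 T0.r1=1
T0.r0=1 T0.r1=1
T0.r0=2 T0.r1=0
T0.r0=2 T0.r1=1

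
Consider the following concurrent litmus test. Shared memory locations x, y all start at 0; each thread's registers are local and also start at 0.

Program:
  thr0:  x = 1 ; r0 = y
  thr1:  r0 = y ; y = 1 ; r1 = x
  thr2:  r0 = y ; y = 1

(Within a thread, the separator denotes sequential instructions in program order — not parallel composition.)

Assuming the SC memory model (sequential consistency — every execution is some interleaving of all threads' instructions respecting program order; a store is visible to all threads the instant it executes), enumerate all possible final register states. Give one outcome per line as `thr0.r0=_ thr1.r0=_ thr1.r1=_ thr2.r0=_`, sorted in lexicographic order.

outcome vector order: (thr0.r0,thr1.r0,thr1.r1,thr2.r0)
|SC outcomes| = 9

thr0.r0=0 thr1.r0=0 thr1.r1=1 thr2.r0=0
thr0.r0=0 thr1.r0=0 thr1.r1=1 thr2.r0=1
thr0.r0=0 thr1.r0=1 thr1.r1=1 thr2.r0=0
thr0.r0=1 thr1.r0=0 thr1.r1=0 thr2.r0=0
thr0.r0=1 thr1.r0=0 thr1.r1=0 thr2.r0=1
thr0.r0=1 thr1.r0=0 thr1.r1=1 thr2.r0=0
thr0.r0=1 thr1.r0=0 thr1.r1=1 thr2.r0=1
thr0.r0=1 thr1.r0=1 thr1.r1=0 thr2.r0=0
thr0.r0=1 thr1.r0=1 thr1.r1=1 thr2.r0=0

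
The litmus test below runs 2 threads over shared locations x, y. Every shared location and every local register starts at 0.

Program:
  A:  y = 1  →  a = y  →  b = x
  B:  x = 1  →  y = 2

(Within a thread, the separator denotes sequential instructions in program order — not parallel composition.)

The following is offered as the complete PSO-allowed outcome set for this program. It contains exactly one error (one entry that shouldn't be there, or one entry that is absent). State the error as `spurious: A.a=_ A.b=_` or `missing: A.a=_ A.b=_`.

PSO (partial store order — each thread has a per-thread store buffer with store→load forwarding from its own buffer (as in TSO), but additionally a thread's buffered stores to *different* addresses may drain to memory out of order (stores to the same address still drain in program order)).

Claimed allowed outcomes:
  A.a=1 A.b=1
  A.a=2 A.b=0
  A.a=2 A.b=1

outcome vector order: (A.a,A.b)
under PSO → 1/0, 1/1, 2/0, 2/1
PSO∖claimed = {1/0}

missing: A.a=1 A.b=0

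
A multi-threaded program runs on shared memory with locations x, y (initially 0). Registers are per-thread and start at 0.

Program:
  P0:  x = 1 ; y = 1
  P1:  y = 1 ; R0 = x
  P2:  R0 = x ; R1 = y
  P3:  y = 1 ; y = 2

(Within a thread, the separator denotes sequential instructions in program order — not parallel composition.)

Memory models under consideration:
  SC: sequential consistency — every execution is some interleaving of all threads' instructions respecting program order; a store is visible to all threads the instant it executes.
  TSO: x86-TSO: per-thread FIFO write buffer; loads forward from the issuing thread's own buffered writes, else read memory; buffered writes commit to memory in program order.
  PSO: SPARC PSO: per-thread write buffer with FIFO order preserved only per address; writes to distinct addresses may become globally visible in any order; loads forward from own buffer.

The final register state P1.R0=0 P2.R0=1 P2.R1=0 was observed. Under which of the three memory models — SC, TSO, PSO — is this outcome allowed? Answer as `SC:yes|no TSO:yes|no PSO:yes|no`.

outcome vector order: (P1.R0,P2.R0,P2.R1)
SC: 11 outcomes — {0/0/0; 0/0/1; 0/0/2; 0/1/1; 0/1/2; 1/0/0; 1/0/1; 1/0/2; 1/1/0; 1/1/1; 1/1/2}
TSO: 12 outcomes — {0/0/0; 0/0/1; 0/0/2; 0/1/0; 0/1/1; 0/1/2; 1/0/0; 1/0/1; 1/0/2; 1/1/0; 1/1/1; 1/1/2}
PSO: 12 outcomes — {0/0/0; 0/0/1; 0/0/2; 0/1/0; 0/1/1; 0/1/2; 1/0/0; 1/0/1; 1/0/2; 1/1/0; 1/1/1; 1/1/2}
target 0/1/0 ∈ {TSO,PSO}

SC:no TSO:yes PSO:yes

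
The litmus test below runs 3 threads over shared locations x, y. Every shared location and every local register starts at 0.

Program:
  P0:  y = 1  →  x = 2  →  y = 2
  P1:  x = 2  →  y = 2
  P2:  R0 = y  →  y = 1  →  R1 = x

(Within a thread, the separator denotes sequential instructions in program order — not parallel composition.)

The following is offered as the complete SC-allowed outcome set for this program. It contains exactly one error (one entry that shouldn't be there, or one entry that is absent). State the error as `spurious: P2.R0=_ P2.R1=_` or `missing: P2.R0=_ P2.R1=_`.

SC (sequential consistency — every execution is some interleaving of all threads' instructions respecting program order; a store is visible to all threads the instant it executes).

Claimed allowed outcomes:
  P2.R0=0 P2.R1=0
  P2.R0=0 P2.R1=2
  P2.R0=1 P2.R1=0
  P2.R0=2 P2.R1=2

missing: P2.R0=1 P2.R1=2

outcome vector order: (P2.R0,P2.R1)
SC (5): 00; 02; 10; 12; 22
SC∖claimed = {12}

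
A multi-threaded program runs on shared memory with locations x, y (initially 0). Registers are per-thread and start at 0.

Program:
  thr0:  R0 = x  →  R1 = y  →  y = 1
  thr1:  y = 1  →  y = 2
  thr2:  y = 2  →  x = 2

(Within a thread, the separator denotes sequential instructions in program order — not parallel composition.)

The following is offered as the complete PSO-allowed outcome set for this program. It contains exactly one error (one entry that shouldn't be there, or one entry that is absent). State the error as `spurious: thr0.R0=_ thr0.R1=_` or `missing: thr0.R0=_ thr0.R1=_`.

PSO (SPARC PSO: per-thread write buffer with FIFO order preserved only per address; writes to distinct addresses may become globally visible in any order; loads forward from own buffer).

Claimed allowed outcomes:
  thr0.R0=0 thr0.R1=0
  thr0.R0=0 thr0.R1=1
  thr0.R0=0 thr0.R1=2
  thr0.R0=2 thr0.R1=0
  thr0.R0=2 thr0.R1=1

outcome vector order: (thr0.R0,thr0.R1)
PSO: 6 outcomes — {<0 0>, <0 1>, <0 2>, <2 0>, <2 1>, <2 2>}
PSO∖claimed = {<2 2>}

missing: thr0.R0=2 thr0.R1=2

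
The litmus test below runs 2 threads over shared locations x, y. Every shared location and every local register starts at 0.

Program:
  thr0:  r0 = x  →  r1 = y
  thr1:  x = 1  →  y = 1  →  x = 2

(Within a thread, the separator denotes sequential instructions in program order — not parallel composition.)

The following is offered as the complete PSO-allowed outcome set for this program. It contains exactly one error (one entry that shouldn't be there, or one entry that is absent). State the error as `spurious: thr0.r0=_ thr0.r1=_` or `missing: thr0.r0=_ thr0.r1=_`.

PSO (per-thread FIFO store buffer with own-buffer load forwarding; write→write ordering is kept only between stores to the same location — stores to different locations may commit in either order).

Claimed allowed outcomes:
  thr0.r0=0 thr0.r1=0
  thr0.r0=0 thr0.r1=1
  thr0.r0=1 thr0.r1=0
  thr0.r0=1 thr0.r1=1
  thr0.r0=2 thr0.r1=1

outcome vector order: (thr0.r0,thr0.r1)
PSO: 6 outcomes — {00; 01; 10; 11; 20; 21}
PSO∖claimed = {20}

missing: thr0.r0=2 thr0.r1=0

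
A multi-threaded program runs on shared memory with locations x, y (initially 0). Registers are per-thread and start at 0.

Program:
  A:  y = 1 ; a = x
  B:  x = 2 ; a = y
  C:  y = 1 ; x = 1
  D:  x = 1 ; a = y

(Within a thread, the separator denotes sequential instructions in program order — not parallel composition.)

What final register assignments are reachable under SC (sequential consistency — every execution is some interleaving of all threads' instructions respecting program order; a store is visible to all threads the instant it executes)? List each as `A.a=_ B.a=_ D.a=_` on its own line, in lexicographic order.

A.a=0 B.a=1 D.a=1
A.a=1 B.a=0 D.a=0
A.a=1 B.a=0 D.a=1
A.a=1 B.a=1 D.a=0
A.a=1 B.a=1 D.a=1
A.a=2 B.a=0 D.a=0
A.a=2 B.a=0 D.a=1
A.a=2 B.a=1 D.a=0
A.a=2 B.a=1 D.a=1

outcome vector order: (A.a,B.a,D.a)
|SC outcomes| = 9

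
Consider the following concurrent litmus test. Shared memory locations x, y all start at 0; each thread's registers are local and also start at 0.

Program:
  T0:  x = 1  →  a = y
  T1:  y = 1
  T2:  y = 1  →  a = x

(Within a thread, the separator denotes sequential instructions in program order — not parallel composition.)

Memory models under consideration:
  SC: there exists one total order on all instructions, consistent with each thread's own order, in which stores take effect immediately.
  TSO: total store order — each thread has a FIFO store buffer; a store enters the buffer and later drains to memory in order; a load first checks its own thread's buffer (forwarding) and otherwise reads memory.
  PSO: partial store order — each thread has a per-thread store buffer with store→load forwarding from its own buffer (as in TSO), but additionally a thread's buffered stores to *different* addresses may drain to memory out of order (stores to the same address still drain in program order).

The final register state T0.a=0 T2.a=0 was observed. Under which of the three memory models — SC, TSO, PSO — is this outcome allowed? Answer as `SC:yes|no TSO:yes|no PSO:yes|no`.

outcome vector order: (T0.a,T2.a)
SC: 3 outcomes — {01, 10, 11}
TSO: 4 outcomes — {00, 01, 10, 11}
PSO: 4 outcomes — {00, 01, 10, 11}
target 00 ∈ {TSO,PSO}

SC:no TSO:yes PSO:yes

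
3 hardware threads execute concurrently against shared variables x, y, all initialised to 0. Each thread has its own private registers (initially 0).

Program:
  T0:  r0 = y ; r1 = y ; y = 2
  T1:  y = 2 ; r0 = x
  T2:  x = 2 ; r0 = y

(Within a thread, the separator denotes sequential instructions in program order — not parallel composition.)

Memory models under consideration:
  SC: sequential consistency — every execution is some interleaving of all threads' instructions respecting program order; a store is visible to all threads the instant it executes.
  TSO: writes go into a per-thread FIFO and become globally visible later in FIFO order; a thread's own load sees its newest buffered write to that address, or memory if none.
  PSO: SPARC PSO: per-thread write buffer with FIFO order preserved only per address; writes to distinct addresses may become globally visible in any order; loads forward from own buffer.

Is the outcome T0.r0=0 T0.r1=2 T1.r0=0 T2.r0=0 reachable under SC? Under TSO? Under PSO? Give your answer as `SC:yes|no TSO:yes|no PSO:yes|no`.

SC:no TSO:yes PSO:yes

outcome vector order: (T0.r0,T0.r1,T1.r0,T2.r0)
under SC → 0002 0020 0022 0202 0220 0222 2202 2220 2222
under TSO → 0000 0002 0020 0022 0200 0202 0220 0222 2200 2202 2220 2222
under PSO → 0000 0002 0020 0022 0200 0202 0220 0222 2200 2202 2220 2222
target 0200 ∈ {TSO,PSO}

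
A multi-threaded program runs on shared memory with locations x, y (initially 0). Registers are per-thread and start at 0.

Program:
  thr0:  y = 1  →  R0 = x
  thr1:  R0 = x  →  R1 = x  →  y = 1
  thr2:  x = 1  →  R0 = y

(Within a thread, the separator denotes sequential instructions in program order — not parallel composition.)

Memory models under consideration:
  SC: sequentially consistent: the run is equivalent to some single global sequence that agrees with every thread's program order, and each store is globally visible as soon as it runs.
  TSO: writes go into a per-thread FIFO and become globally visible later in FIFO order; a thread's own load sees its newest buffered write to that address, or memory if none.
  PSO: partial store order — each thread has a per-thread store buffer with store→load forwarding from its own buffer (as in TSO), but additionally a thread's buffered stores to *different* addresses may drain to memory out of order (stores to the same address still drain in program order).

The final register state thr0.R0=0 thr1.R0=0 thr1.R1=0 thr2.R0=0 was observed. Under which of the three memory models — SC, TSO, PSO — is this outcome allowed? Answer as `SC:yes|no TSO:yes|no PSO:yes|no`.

outcome vector order: (thr0.R0,thr1.R0,thr1.R1,thr2.R0)
under SC → (0,0,0,1); (0,0,1,1); (0,1,1,1); (1,0,0,0); (1,0,0,1); (1,0,1,0); (1,0,1,1); (1,1,1,0); (1,1,1,1)
under TSO → (0,0,0,0); (0,0,0,1); (0,0,1,0); (0,0,1,1); (0,1,1,0); (0,1,1,1); (1,0,0,0); (1,0,0,1); (1,0,1,0); (1,0,1,1); (1,1,1,0); (1,1,1,1)
under PSO → (0,0,0,0); (0,0,0,1); (0,0,1,0); (0,0,1,1); (0,1,1,0); (0,1,1,1); (1,0,0,0); (1,0,0,1); (1,0,1,0); (1,0,1,1); (1,1,1,0); (1,1,1,1)
target (0,0,0,0) ∈ {TSO,PSO}

SC:no TSO:yes PSO:yes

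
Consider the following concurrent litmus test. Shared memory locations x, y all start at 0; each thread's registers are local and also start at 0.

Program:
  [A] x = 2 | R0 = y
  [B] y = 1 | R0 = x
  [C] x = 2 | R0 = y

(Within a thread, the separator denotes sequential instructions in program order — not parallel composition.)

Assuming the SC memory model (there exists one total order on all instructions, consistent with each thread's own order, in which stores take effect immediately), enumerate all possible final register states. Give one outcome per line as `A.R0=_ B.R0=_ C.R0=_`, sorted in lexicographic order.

A.R0=0 B.R0=2 C.R0=0
A.R0=0 B.R0=2 C.R0=1
A.R0=1 B.R0=0 C.R0=1
A.R0=1 B.R0=2 C.R0=0
A.R0=1 B.R0=2 C.R0=1

outcome vector order: (A.R0,B.R0,C.R0)
|SC outcomes| = 5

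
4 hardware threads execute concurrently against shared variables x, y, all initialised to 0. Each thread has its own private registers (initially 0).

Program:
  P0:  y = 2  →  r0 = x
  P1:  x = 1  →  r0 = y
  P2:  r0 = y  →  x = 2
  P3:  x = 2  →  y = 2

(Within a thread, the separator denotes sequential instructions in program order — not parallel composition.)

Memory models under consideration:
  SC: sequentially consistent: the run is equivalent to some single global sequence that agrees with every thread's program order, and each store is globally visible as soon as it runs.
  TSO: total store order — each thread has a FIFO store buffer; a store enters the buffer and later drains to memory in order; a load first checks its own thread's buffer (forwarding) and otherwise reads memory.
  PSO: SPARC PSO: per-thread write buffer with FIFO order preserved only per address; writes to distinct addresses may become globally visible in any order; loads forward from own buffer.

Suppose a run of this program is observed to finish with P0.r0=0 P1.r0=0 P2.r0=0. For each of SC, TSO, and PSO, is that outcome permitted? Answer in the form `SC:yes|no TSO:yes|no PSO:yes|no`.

outcome vector order: (P0.r0,P1.r0,P2.r0)
SC (10): <0 2 0> <0 2 2> <1 0 0> <1 0 2> <1 2 0> <1 2 2> <2 0 0> <2 0 2> <2 2 0> <2 2 2>
TSO (12): <0 0 0> <0 0 2> <0 2 0> <0 2 2> <1 0 0> <1 0 2> <1 2 0> <1 2 2> <2 0 0> <2 0 2> <2 2 0> <2 2 2>
PSO (12): <0 0 0> <0 0 2> <0 2 0> <0 2 2> <1 0 0> <1 0 2> <1 2 0> <1 2 2> <2 0 0> <2 0 2> <2 2 0> <2 2 2>
target <0 0 0> ∈ {TSO,PSO}

SC:no TSO:yes PSO:yes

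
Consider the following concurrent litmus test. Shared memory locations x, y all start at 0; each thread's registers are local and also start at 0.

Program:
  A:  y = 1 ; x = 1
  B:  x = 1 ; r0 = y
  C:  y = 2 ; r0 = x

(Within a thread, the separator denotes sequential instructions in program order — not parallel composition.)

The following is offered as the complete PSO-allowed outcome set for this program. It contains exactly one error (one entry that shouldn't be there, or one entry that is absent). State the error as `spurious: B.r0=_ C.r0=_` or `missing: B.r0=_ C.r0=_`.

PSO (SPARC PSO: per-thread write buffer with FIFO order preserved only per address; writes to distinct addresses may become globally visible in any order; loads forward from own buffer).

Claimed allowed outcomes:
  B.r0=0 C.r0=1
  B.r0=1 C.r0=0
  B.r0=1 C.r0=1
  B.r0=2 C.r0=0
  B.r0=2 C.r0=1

missing: B.r0=0 C.r0=0

outcome vector order: (B.r0,C.r0)
[PSO] allowed = {(0,0), (0,1), (1,0), (1,1), (2,0), (2,1)}
PSO∖claimed = {(0,0)}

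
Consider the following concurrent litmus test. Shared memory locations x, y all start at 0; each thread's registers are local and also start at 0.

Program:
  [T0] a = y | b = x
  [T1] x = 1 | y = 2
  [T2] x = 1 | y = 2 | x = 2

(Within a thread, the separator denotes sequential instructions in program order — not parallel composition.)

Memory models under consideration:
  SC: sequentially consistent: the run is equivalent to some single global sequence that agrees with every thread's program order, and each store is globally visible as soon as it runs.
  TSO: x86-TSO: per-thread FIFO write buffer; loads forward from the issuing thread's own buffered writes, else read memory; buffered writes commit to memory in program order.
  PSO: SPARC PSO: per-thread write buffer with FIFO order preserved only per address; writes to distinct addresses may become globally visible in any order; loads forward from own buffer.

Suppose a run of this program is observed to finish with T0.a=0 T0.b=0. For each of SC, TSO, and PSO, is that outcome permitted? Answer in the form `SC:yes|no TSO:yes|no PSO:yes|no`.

outcome vector order: (T0.a,T0.b)
under SC → 00 01 02 21 22
under TSO → 00 01 02 21 22
under PSO → 00 01 02 20 21 22
target 00 ∈ {SC,TSO,PSO}

SC:yes TSO:yes PSO:yes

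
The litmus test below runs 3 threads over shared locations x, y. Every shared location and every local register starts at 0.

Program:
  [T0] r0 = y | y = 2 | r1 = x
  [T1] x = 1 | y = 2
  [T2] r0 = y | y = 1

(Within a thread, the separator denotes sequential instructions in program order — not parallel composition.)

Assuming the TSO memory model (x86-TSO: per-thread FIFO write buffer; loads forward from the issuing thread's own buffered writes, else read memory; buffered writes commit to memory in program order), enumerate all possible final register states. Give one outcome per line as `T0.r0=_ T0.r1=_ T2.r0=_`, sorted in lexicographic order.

T0.r0=0 T0.r1=0 T2.r0=0
T0.r0=0 T0.r1=0 T2.r0=2
T0.r0=0 T0.r1=1 T2.r0=0
T0.r0=0 T0.r1=1 T2.r0=2
T0.r0=1 T0.r1=0 T2.r0=0
T0.r0=1 T0.r1=1 T2.r0=0
T0.r0=1 T0.r1=1 T2.r0=2
T0.r0=2 T0.r1=1 T2.r0=0
T0.r0=2 T0.r1=1 T2.r0=2

outcome vector order: (T0.r0,T0.r1,T2.r0)
|TSO outcomes| = 9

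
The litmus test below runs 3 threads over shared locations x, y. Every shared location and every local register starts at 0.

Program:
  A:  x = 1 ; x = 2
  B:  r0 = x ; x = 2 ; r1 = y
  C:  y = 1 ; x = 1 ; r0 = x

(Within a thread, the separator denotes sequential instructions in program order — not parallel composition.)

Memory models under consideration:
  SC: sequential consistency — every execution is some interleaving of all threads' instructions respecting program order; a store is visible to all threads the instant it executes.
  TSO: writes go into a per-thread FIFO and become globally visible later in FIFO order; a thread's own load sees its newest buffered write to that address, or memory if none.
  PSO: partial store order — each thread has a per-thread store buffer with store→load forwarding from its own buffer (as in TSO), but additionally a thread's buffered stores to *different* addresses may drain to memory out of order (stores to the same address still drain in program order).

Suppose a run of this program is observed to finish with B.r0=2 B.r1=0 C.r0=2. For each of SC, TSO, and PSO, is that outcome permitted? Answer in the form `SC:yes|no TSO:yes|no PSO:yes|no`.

SC:no TSO:yes PSO:yes

outcome vector order: (B.r0,B.r1,C.r0)
[SC] allowed = {(0,0,1) (0,0,2) (0,1,1) (0,1,2) (1,0,1) (1,0,2) (1,1,1) (1,1,2) (2,0,1) (2,1,1) (2,1,2)}
[TSO] allowed = {(0,0,1) (0,0,2) (0,1,1) (0,1,2) (1,0,1) (1,0,2) (1,1,1) (1,1,2) (2,0,1) (2,0,2) (2,1,1) (2,1,2)}
[PSO] allowed = {(0,0,1) (0,0,2) (0,1,1) (0,1,2) (1,0,1) (1,0,2) (1,1,1) (1,1,2) (2,0,1) (2,0,2) (2,1,1) (2,1,2)}
target (2,0,2) ∈ {TSO,PSO}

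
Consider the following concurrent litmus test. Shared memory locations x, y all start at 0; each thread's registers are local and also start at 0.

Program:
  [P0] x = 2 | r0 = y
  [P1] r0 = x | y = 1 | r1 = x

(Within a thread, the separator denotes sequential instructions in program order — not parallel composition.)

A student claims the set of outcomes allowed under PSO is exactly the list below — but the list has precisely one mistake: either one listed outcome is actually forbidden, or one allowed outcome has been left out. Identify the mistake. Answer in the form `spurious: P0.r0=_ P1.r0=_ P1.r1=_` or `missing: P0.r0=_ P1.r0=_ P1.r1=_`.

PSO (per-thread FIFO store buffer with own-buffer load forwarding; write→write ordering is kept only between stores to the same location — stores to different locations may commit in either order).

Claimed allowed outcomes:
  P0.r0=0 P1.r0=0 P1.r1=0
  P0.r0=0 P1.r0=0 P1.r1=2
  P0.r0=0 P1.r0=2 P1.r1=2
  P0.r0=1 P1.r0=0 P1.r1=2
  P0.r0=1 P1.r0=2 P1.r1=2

outcome vector order: (P0.r0,P1.r0,P1.r1)
under PSO → <0 0 0>; <0 0 2>; <0 2 2>; <1 0 0>; <1 0 2>; <1 2 2>
PSO∖claimed = {<1 0 0>}

missing: P0.r0=1 P1.r0=0 P1.r1=0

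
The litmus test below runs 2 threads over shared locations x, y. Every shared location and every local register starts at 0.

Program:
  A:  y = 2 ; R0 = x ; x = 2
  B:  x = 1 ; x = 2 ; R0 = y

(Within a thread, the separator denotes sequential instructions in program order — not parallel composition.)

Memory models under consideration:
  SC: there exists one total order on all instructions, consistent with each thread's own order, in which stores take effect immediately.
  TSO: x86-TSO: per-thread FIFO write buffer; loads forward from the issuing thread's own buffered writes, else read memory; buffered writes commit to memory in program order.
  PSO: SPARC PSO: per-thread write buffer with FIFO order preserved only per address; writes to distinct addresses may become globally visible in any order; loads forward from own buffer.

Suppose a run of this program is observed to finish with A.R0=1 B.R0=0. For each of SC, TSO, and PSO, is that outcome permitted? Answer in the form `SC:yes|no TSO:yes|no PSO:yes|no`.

outcome vector order: (A.R0,B.R0)
[SC] allowed = {(0,2), (1,2), (2,0), (2,2)}
[TSO] allowed = {(0,0), (0,2), (1,0), (1,2), (2,0), (2,2)}
[PSO] allowed = {(0,0), (0,2), (1,0), (1,2), (2,0), (2,2)}
target (1,0) ∈ {TSO,PSO}

SC:no TSO:yes PSO:yes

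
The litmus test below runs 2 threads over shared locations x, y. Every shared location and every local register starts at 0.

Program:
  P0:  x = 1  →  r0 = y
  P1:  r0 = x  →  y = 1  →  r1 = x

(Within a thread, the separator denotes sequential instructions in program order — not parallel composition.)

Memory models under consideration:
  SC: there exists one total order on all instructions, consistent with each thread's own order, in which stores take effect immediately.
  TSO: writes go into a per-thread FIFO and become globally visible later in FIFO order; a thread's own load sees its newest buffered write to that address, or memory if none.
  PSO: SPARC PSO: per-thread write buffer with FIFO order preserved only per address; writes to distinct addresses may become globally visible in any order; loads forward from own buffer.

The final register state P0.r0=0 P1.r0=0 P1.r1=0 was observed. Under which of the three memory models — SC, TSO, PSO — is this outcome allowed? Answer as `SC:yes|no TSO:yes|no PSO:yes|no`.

outcome vector order: (P0.r0,P1.r0,P1.r1)
SC (5): 001, 011, 100, 101, 111
TSO (6): 000, 001, 011, 100, 101, 111
PSO (6): 000, 001, 011, 100, 101, 111
target 000 ∈ {TSO,PSO}

SC:no TSO:yes PSO:yes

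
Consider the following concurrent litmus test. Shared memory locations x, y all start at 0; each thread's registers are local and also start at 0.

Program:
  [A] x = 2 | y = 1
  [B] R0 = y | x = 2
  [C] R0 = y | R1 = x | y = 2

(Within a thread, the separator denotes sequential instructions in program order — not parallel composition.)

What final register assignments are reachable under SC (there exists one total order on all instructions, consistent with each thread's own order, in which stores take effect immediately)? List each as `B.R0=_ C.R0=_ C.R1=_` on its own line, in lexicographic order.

outcome vector order: (B.R0,C.R0,C.R1)
|SC outcomes| = 9

B.R0=0 C.R0=0 C.R1=0
B.R0=0 C.R0=0 C.R1=2
B.R0=0 C.R0=1 C.R1=2
B.R0=1 C.R0=0 C.R1=0
B.R0=1 C.R0=0 C.R1=2
B.R0=1 C.R0=1 C.R1=2
B.R0=2 C.R0=0 C.R1=0
B.R0=2 C.R0=0 C.R1=2
B.R0=2 C.R0=1 C.R1=2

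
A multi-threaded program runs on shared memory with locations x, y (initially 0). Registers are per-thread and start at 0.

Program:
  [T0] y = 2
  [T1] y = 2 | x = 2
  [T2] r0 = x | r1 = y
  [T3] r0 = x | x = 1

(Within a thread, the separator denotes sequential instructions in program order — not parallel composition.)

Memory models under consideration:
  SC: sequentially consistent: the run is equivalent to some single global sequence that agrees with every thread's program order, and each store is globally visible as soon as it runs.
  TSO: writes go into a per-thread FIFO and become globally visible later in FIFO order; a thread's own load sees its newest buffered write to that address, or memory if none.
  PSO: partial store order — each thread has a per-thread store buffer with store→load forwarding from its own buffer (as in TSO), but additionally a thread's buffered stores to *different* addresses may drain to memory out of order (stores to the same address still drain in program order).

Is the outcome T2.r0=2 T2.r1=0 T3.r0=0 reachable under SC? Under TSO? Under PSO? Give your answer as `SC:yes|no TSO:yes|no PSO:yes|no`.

SC:no TSO:no PSO:yes

outcome vector order: (T2.r0,T2.r1,T3.r0)
under SC → 000 002 020 022 100 120 122 220 222
under TSO → 000 002 020 022 100 120 122 220 222
under PSO → 000 002 020 022 100 102 120 122 200 202 220 222
target 200 ∈ {PSO}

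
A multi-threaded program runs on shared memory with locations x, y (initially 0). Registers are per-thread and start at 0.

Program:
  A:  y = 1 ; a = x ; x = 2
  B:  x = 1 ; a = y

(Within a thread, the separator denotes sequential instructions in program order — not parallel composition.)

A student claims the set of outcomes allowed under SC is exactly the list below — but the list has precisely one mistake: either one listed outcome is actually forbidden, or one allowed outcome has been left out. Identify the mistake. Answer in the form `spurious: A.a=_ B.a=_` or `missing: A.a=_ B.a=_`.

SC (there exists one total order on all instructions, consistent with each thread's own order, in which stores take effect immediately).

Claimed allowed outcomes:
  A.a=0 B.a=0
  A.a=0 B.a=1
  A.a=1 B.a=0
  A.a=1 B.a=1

outcome vector order: (A.a,B.a)
[SC] allowed = {01 10 11}
claimed∖SC = {00}

spurious: A.a=0 B.a=0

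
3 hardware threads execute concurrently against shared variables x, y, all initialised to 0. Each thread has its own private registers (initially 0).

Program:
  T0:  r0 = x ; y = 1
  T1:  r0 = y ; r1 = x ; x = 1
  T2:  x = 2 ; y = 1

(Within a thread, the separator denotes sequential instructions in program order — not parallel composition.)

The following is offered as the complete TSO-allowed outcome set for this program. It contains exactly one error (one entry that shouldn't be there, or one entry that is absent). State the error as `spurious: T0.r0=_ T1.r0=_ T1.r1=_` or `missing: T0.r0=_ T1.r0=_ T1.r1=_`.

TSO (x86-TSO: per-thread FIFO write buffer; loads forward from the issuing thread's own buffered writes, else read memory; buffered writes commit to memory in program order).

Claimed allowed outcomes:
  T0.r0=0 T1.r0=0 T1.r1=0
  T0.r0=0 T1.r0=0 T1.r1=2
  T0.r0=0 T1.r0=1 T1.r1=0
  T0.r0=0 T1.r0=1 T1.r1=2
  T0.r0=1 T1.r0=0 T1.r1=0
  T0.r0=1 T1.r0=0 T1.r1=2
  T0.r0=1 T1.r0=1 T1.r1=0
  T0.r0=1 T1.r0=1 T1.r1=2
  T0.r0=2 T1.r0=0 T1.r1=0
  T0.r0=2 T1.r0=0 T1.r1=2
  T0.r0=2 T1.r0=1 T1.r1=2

outcome vector order: (T0.r0,T1.r0,T1.r1)
[TSO] allowed = {0/0/0, 0/0/2, 0/1/0, 0/1/2, 1/0/0, 1/0/2, 1/1/2, 2/0/0, 2/0/2, 2/1/2}
claimed∖TSO = {1/1/0}

spurious: T0.r0=1 T1.r0=1 T1.r1=0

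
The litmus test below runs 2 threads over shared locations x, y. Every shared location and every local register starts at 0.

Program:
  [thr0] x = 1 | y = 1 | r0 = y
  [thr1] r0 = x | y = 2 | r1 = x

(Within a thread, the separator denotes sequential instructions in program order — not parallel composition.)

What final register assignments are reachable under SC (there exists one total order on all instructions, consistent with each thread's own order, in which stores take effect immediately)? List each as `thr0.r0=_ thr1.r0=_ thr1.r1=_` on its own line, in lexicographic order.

thr0.r0=1 thr1.r0=0 thr1.r1=0
thr0.r0=1 thr1.r0=0 thr1.r1=1
thr0.r0=1 thr1.r0=1 thr1.r1=1
thr0.r0=2 thr1.r0=0 thr1.r1=1
thr0.r0=2 thr1.r0=1 thr1.r1=1

outcome vector order: (thr0.r0,thr1.r0,thr1.r1)
|SC outcomes| = 5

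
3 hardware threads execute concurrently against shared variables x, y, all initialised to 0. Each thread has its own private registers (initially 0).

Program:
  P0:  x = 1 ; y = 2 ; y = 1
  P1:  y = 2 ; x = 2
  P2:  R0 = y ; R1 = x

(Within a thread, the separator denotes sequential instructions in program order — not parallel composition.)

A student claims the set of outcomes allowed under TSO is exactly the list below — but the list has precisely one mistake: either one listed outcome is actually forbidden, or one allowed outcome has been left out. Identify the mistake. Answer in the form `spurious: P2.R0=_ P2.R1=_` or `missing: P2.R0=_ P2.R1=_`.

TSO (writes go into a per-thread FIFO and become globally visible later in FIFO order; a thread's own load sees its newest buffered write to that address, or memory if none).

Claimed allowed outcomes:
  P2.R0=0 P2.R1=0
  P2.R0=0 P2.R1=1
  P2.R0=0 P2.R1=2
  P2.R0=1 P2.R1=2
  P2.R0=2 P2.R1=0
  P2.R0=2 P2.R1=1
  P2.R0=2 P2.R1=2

missing: P2.R0=1 P2.R1=1

outcome vector order: (P2.R0,P2.R1)
[TSO] allowed = {(0,0), (0,1), (0,2), (1,1), (1,2), (2,0), (2,1), (2,2)}
TSO∖claimed = {(1,1)}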